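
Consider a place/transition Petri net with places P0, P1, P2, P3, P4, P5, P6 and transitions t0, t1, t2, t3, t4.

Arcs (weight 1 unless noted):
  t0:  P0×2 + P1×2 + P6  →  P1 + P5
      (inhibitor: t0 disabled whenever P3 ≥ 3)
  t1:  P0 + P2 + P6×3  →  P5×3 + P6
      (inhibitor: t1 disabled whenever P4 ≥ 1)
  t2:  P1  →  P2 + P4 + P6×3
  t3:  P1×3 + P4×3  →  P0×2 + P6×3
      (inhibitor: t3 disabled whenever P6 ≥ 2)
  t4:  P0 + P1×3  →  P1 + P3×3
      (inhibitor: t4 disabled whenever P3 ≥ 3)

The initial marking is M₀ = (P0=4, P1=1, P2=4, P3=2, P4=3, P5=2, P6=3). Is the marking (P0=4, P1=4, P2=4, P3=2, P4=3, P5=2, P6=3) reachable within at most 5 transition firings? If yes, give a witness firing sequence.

NO — not reachable within 5 firings

depth 0: 1 marking
depth 1: 2 markings reached so far
depth 2: 2 markings reached so far
(frontier empty at depth 2; search complete)
target is not among the 2 markings reachable within 5 steps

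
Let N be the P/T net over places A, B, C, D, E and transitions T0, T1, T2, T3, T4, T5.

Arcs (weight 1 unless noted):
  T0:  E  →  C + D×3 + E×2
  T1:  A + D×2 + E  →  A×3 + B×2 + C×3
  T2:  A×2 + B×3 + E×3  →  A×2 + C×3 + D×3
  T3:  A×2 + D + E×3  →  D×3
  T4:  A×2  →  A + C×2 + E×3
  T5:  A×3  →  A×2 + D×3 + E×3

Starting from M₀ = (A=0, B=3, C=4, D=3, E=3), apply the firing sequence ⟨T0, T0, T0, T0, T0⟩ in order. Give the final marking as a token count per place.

(A=0, B=3, C=9, D=18, E=8)

step 1: fire T0:  (A=0, B=3, C=4, D=3, E=3) → (A=0, B=3, C=5, D=6, E=4)
step 2: fire T0:  (A=0, B=3, C=5, D=6, E=4) → (A=0, B=3, C=6, D=9, E=5)
step 3: fire T0:  (A=0, B=3, C=6, D=9, E=5) → (A=0, B=3, C=7, D=12, E=6)
step 4: fire T0:  (A=0, B=3, C=7, D=12, E=6) → (A=0, B=3, C=8, D=15, E=7)
step 5: fire T0:  (A=0, B=3, C=8, D=15, E=7) → (A=0, B=3, C=9, D=18, E=8)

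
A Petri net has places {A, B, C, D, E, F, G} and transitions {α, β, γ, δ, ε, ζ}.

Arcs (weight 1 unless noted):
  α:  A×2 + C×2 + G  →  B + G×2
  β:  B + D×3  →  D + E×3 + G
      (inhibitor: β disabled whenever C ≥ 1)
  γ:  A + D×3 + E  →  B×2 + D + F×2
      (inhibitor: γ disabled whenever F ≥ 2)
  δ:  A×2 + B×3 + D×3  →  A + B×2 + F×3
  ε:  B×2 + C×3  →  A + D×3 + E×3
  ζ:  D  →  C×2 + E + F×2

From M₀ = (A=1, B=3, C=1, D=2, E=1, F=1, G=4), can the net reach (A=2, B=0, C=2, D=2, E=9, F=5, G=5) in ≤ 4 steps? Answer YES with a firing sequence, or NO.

NO — not reachable within 4 firings

depth 0: 1 marking
depth 1: 2 markings reached so far
depth 2: 4 markings reached so far
depth 3: 6 markings reached so far
depth 4: 9 markings reached so far
target is not among the 9 markings reachable within 4 steps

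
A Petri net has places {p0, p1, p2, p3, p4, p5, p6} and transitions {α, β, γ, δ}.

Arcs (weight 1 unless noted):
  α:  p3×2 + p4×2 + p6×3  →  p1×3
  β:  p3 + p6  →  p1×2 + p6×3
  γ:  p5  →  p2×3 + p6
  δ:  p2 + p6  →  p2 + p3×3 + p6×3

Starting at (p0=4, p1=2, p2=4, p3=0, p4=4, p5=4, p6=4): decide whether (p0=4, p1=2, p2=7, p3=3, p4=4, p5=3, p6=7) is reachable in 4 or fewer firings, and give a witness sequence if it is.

step 1: fire γ:  (p0=4, p1=2, p2=4, p3=0, p4=4, p5=4, p6=4) → (p0=4, p1=2, p2=7, p3=0, p4=4, p5=3, p6=5)
step 2: fire δ:  (p0=4, p1=2, p2=7, p3=0, p4=4, p5=3, p6=5) → (p0=4, p1=2, p2=7, p3=3, p4=4, p5=3, p6=7)

YES — reachable via ⟨γ, δ⟩ (2 firings)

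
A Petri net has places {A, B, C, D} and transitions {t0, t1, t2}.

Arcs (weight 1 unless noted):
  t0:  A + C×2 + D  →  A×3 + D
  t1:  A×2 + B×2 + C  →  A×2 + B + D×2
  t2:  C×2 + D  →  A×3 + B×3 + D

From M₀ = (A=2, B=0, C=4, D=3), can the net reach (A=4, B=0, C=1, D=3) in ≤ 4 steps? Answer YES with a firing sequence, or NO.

depth 0: 1 marking
depth 1: 3 markings reached so far
depth 2: 7 markings reached so far
depth 3: 8 markings reached so far
depth 4: 8 markings reached so far
(frontier empty at depth 4; search complete)
target is not among the 8 markings reachable within 4 steps

NO — not reachable within 4 firings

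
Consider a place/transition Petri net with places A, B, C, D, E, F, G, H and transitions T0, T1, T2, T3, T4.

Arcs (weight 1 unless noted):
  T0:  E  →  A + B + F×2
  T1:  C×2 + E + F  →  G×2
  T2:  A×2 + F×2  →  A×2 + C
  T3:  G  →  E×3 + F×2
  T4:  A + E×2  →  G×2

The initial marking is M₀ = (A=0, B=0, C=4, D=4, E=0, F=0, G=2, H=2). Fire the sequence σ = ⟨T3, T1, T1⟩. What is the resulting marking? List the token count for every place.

step 1: fire T3:  (A=0, B=0, C=4, D=4, E=0, F=0, G=2, H=2) → (A=0, B=0, C=4, D=4, E=3, F=2, G=1, H=2)
step 2: fire T1:  (A=0, B=0, C=4, D=4, E=3, F=2, G=1, H=2) → (A=0, B=0, C=2, D=4, E=2, F=1, G=3, H=2)
step 3: fire T1:  (A=0, B=0, C=2, D=4, E=2, F=1, G=3, H=2) → (A=0, B=0, C=0, D=4, E=1, F=0, G=5, H=2)

(A=0, B=0, C=0, D=4, E=1, F=0, G=5, H=2)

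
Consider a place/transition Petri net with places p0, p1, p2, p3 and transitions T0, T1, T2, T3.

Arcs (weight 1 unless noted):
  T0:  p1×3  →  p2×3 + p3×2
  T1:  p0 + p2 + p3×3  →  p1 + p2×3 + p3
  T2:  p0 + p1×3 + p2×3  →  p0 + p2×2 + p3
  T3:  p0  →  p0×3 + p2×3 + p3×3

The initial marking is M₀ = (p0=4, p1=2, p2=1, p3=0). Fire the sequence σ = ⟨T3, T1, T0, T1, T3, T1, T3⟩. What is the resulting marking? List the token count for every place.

step 1: fire T3:  (p0=4, p1=2, p2=1, p3=0) → (p0=6, p1=2, p2=4, p3=3)
step 2: fire T1:  (p0=6, p1=2, p2=4, p3=3) → (p0=5, p1=3, p2=6, p3=1)
step 3: fire T0:  (p0=5, p1=3, p2=6, p3=1) → (p0=5, p1=0, p2=9, p3=3)
step 4: fire T1:  (p0=5, p1=0, p2=9, p3=3) → (p0=4, p1=1, p2=11, p3=1)
step 5: fire T3:  (p0=4, p1=1, p2=11, p3=1) → (p0=6, p1=1, p2=14, p3=4)
step 6: fire T1:  (p0=6, p1=1, p2=14, p3=4) → (p0=5, p1=2, p2=16, p3=2)
step 7: fire T3:  (p0=5, p1=2, p2=16, p3=2) → (p0=7, p1=2, p2=19, p3=5)

(p0=7, p1=2, p2=19, p3=5)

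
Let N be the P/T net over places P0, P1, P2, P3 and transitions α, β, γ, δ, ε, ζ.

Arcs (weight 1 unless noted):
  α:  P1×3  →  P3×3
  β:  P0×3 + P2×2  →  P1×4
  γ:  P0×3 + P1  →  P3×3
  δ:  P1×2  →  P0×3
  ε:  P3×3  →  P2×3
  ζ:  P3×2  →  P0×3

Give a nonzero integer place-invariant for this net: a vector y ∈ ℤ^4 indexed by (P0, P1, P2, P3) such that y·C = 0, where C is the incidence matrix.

Incidence matrix C (rows=places, cols=transitions):
        α    β    γ    δ    ε    ζ
   P0   0   -3   -3    3    0    3
   P1  -3    4   -1   -2    0    0
   P2   0   -2    0    0    3    0
   P3   3    0    3    0   -3   -2

Candidate y = [2, 3, 3, 3]; check y·C column-wise:
  col α: 2·0 + 3·-3 + 3·0 + 3·3 = 0
  col β: 2·-3 + 3·4 + 3·-2 + 3·0 = 0
  col γ: 2·-3 + 3·-1 + 3·0 + 3·3 = 0
  col δ: 2·3 + 3·-2 + 3·0 + 3·0 = 0
  col ε: 2·0 + 3·0 + 3·3 + 3·-3 = 0
  col ζ: 2·3 + 3·0 + 3·0 + 3·-2 = 0

y = (P0:2, P1:3, P2:3, P3:3)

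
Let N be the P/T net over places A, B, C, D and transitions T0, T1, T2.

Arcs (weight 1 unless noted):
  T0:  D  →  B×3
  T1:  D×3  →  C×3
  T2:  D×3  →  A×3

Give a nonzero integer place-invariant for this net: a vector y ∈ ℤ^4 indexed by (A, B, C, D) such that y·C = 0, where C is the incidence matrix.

Incidence matrix C (rows=places, cols=transitions):
       T0   T1   T2
    A   0    0    3
    B   3    0    0
    C   0    3    0
    D  -1   -3   -3

Candidate y = [3, 1, 3, 3]; check y·C column-wise:
  col T0: 3·0 + 1·3 + 3·0 + 3·-1 = 0
  col T1: 3·0 + 1·0 + 3·3 + 3·-3 = 0
  col T2: 3·3 + 1·0 + 3·0 + 3·-3 = 0

y = (A:3, B:1, C:3, D:3)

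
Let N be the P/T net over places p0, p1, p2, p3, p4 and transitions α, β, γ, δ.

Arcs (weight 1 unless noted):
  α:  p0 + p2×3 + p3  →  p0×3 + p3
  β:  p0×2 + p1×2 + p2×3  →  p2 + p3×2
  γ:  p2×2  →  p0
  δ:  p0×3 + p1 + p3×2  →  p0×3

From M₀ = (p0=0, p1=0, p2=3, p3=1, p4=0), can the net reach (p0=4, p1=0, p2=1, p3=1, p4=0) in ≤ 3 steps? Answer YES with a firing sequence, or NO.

depth 0: 1 marking
depth 1: 2 markings reached so far
depth 2: 2 markings reached so far
(frontier empty at depth 2; search complete)
target is not among the 2 markings reachable within 3 steps

NO — not reachable within 3 firings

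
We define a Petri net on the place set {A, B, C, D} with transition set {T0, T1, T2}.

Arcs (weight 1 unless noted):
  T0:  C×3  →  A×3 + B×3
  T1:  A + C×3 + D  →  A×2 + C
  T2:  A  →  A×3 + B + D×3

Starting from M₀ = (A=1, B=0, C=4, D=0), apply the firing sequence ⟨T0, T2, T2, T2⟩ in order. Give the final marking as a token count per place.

(A=10, B=6, C=1, D=9)

step 1: fire T0:  (A=1, B=0, C=4, D=0) → (A=4, B=3, C=1, D=0)
step 2: fire T2:  (A=4, B=3, C=1, D=0) → (A=6, B=4, C=1, D=3)
step 3: fire T2:  (A=6, B=4, C=1, D=3) → (A=8, B=5, C=1, D=6)
step 4: fire T2:  (A=8, B=5, C=1, D=6) → (A=10, B=6, C=1, D=9)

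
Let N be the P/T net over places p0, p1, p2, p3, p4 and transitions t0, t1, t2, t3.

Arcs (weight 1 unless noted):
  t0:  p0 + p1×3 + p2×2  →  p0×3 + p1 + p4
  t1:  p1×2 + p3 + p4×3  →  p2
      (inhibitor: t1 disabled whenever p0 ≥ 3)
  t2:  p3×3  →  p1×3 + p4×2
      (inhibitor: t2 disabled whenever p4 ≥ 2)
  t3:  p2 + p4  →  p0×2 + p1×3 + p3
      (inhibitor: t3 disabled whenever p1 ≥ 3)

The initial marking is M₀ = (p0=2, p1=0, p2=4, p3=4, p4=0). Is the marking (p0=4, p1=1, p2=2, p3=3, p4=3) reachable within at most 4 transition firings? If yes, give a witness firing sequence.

NO — not reachable within 4 firings

depth 0: 1 marking
depth 1: 2 markings reached so far
depth 2: 3 markings reached so far
depth 3: 4 markings reached so far
depth 4: 4 markings reached so far
(frontier empty at depth 4; search complete)
target is not among the 4 markings reachable within 4 steps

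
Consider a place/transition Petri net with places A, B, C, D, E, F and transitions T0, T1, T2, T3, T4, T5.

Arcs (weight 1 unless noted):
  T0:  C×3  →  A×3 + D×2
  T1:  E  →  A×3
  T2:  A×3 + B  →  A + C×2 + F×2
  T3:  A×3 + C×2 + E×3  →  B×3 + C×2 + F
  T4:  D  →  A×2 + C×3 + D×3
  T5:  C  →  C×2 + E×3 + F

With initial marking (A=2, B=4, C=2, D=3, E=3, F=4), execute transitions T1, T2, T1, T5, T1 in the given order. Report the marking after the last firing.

step 1: fire T1:  (A=2, B=4, C=2, D=3, E=3, F=4) → (A=5, B=4, C=2, D=3, E=2, F=4)
step 2: fire T2:  (A=5, B=4, C=2, D=3, E=2, F=4) → (A=3, B=3, C=4, D=3, E=2, F=6)
step 3: fire T1:  (A=3, B=3, C=4, D=3, E=2, F=6) → (A=6, B=3, C=4, D=3, E=1, F=6)
step 4: fire T5:  (A=6, B=3, C=4, D=3, E=1, F=6) → (A=6, B=3, C=5, D=3, E=4, F=7)
step 5: fire T1:  (A=6, B=3, C=5, D=3, E=4, F=7) → (A=9, B=3, C=5, D=3, E=3, F=7)

(A=9, B=3, C=5, D=3, E=3, F=7)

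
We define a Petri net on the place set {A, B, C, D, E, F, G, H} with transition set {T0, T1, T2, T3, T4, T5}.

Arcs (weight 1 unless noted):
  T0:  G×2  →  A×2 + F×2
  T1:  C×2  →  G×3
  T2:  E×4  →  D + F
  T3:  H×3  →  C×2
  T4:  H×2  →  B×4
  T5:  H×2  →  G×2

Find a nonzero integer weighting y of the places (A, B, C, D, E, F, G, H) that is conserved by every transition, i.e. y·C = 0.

y = (A:0, B:0, C:0, D:4, E:1, F:0, G:0, H:0)

Incidence matrix C (rows=places, cols=transitions):
       T0   T1   T2   T3   T4   T5
    A   2    0    0    0    0    0
    B   0    0    0    0    4    0
    C   0   -2    0    2    0    0
    D   0    0    1    0    0    0
    E   0    0   -4    0    0    0
    F   2    0    1    0    0    0
    G  -2    3    0    0    0    2
    H   0    0    0   -3   -2   -2

Candidate y = [0, 0, 0, 4, 1, 0, 0, 0]; check y·C column-wise:
  col T0: 0·2 + 4·0 + 1·0 + 0·2 + 0·-2 = 0
  col T1: 0·-2 + 4·0 + 1·0 + 0·3 = 0
  col T2: 4·1 + 1·-4 + 0·1 = 0
  col T3: 0·2 + 4·0 + 1·0 + 0·-3 = 0
  col T4: 0·4 + 4·0 + 1·0 + 0·-2 = 0
  col T5: 4·0 + 1·0 + 0·2 + 0·-2 = 0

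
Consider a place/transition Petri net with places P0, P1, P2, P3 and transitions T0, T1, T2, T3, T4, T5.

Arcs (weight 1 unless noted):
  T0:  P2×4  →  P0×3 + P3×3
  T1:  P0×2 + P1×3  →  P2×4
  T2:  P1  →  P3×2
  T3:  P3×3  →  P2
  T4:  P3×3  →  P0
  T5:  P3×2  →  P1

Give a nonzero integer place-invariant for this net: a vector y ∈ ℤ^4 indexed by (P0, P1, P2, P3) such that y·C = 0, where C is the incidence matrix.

y = (P0:3, P1:2, P2:3, P3:1)

Incidence matrix C (rows=places, cols=transitions):
       T0   T1   T2   T3   T4   T5
   P0   3   -2    0    0    1    0
   P1   0   -3   -1    0    0    1
   P2  -4    4    0    1    0    0
   P3   3    0    2   -3   -3   -2

Candidate y = [3, 2, 3, 1]; check y·C column-wise:
  col T0: 3·3 + 2·0 + 3·-4 + 1·3 = 0
  col T1: 3·-2 + 2·-3 + 3·4 + 1·0 = 0
  col T2: 3·0 + 2·-1 + 3·0 + 1·2 = 0
  col T3: 3·0 + 2·0 + 3·1 + 1·-3 = 0
  col T4: 3·1 + 2·0 + 3·0 + 1·-3 = 0
  col T5: 3·0 + 2·1 + 3·0 + 1·-2 = 0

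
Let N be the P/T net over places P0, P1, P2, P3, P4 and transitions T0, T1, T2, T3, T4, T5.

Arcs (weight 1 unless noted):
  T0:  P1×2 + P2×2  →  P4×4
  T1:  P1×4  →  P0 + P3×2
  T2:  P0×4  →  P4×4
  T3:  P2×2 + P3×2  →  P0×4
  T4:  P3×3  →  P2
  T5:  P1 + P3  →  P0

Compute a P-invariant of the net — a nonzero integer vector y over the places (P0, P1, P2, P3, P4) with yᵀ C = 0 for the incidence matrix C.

y = (P0:2, P1:1, P2:3, P3:1, P4:2)

Incidence matrix C (rows=places, cols=transitions):
       T0   T1   T2   T3   T4   T5
   P0   0    1   -4    4    0    1
   P1  -2   -4    0    0    0   -1
   P2  -2    0    0   -2    1    0
   P3   0    2    0   -2   -3   -1
   P4   4    0    4    0    0    0

Candidate y = [2, 1, 3, 1, 2]; check y·C column-wise:
  col T0: 2·0 + 1·-2 + 3·-2 + 1·0 + 2·4 = 0
  col T1: 2·1 + 1·-4 + 3·0 + 1·2 + 2·0 = 0
  col T2: 2·-4 + 1·0 + 3·0 + 1·0 + 2·4 = 0
  col T3: 2·4 + 1·0 + 3·-2 + 1·-2 + 2·0 = 0
  col T4: 2·0 + 1·0 + 3·1 + 1·-3 + 2·0 = 0
  col T5: 2·1 + 1·-1 + 3·0 + 1·-1 + 2·0 = 0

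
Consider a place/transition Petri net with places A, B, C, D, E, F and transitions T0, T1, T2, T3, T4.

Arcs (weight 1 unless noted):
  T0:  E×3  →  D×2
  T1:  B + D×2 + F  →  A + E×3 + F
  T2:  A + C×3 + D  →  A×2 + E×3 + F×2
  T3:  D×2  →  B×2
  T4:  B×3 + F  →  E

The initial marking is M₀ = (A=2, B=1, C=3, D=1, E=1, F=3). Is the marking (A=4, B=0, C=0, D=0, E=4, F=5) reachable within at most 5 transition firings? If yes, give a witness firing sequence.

YES — reachable via ⟨T2, T0, T1⟩ (3 firings)

step 1: fire T2:  (A=2, B=1, C=3, D=1, E=1, F=3) → (A=3, B=1, C=0, D=0, E=4, F=5)
step 2: fire T0:  (A=3, B=1, C=0, D=0, E=4, F=5) → (A=3, B=1, C=0, D=2, E=1, F=5)
step 3: fire T1:  (A=3, B=1, C=0, D=2, E=1, F=5) → (A=4, B=0, C=0, D=0, E=4, F=5)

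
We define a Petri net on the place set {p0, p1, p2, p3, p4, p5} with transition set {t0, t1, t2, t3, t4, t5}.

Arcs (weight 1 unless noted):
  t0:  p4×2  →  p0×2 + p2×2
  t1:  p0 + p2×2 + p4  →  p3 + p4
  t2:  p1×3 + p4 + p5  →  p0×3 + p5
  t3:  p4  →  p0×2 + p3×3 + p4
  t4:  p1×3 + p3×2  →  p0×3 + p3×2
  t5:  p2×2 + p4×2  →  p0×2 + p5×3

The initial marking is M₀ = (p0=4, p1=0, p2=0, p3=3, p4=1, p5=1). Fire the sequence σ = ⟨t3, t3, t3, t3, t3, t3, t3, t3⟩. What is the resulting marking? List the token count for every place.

step 1: fire t3:  (p0=4, p1=0, p2=0, p3=3, p4=1, p5=1) → (p0=6, p1=0, p2=0, p3=6, p4=1, p5=1)
step 2: fire t3:  (p0=6, p1=0, p2=0, p3=6, p4=1, p5=1) → (p0=8, p1=0, p2=0, p3=9, p4=1, p5=1)
step 3: fire t3:  (p0=8, p1=0, p2=0, p3=9, p4=1, p5=1) → (p0=10, p1=0, p2=0, p3=12, p4=1, p5=1)
step 4: fire t3:  (p0=10, p1=0, p2=0, p3=12, p4=1, p5=1) → (p0=12, p1=0, p2=0, p3=15, p4=1, p5=1)
step 5: fire t3:  (p0=12, p1=0, p2=0, p3=15, p4=1, p5=1) → (p0=14, p1=0, p2=0, p3=18, p4=1, p5=1)
step 6: fire t3:  (p0=14, p1=0, p2=0, p3=18, p4=1, p5=1) → (p0=16, p1=0, p2=0, p3=21, p4=1, p5=1)
step 7: fire t3:  (p0=16, p1=0, p2=0, p3=21, p4=1, p5=1) → (p0=18, p1=0, p2=0, p3=24, p4=1, p5=1)
step 8: fire t3:  (p0=18, p1=0, p2=0, p3=24, p4=1, p5=1) → (p0=20, p1=0, p2=0, p3=27, p4=1, p5=1)

(p0=20, p1=0, p2=0, p3=27, p4=1, p5=1)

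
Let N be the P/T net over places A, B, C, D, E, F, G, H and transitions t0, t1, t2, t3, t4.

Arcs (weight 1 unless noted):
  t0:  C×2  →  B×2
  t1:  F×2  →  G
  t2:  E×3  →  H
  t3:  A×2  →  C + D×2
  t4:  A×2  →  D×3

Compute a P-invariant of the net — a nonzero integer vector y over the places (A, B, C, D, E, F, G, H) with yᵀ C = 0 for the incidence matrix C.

y = (A:3, B:2, C:2, D:2, E:0, F:0, G:0, H:0)

Incidence matrix C (rows=places, cols=transitions):
       t0   t1   t2   t3   t4
    A   0    0    0   -2   -2
    B   2    0    0    0    0
    C  -2    0    0    1    0
    D   0    0    0    2    3
    E   0    0   -3    0    0
    F   0   -2    0    0    0
    G   0    1    0    0    0
    H   0    0    1    0    0

Candidate y = [3, 2, 2, 2, 0, 0, 0, 0]; check y·C column-wise:
  col t0: 3·0 + 2·2 + 2·-2 + 2·0 = 0
  col t1: 3·0 + 2·0 + 2·0 + 2·0 + 0·-2 + 0·1 = 0
  col t2: 3·0 + 2·0 + 2·0 + 2·0 + 0·-3 + 0·1 = 0
  col t3: 3·-2 + 2·0 + 2·1 + 2·2 = 0
  col t4: 3·-2 + 2·0 + 2·0 + 2·3 = 0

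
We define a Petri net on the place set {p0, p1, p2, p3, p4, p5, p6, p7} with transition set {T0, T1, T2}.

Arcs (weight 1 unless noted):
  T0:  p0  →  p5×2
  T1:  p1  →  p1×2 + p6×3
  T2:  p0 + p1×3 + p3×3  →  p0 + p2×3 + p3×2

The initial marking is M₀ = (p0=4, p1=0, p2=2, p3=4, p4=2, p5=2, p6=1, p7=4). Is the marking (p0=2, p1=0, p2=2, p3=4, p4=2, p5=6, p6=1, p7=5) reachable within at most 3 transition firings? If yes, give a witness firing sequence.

depth 0: 1 marking
depth 1: 2 markings reached so far
depth 2: 3 markings reached so far
depth 3: 4 markings reached so far
target is not among the 4 markings reachable within 3 steps

NO — not reachable within 3 firings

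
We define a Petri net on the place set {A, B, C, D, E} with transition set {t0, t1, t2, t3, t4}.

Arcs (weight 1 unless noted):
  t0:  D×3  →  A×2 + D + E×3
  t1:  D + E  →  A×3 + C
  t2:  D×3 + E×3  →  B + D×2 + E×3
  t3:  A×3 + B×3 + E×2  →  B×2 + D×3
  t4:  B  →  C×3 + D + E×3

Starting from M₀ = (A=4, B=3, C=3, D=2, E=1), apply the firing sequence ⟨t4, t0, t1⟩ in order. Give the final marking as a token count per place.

step 1: fire t4:  (A=4, B=3, C=3, D=2, E=1) → (A=4, B=2, C=6, D=3, E=4)
step 2: fire t0:  (A=4, B=2, C=6, D=3, E=4) → (A=6, B=2, C=6, D=1, E=7)
step 3: fire t1:  (A=6, B=2, C=6, D=1, E=7) → (A=9, B=2, C=7, D=0, E=6)

(A=9, B=2, C=7, D=0, E=6)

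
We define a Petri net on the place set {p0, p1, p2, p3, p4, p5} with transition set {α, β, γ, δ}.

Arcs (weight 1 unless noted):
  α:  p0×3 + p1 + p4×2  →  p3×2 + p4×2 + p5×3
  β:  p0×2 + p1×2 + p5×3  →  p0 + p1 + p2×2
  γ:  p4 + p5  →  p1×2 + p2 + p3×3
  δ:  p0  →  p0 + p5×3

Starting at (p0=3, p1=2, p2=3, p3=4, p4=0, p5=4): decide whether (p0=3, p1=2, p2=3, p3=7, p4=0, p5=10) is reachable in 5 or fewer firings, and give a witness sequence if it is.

NO — not reachable within 5 firings

depth 0: 1 marking
depth 1: 3 markings reached so far
depth 2: 5 markings reached so far
depth 3: 7 markings reached so far
depth 4: 9 markings reached so far
depth 5: 11 markings reached so far
target is not among the 11 markings reachable within 5 steps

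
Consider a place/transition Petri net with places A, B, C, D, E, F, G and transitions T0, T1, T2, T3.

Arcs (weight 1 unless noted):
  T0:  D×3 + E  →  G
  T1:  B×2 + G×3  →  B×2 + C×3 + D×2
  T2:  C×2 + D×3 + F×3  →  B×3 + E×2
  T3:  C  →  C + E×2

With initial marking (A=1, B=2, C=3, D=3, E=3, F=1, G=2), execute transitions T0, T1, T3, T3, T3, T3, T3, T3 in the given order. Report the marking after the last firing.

step 1: fire T0:  (A=1, B=2, C=3, D=3, E=3, F=1, G=2) → (A=1, B=2, C=3, D=0, E=2, F=1, G=3)
step 2: fire T1:  (A=1, B=2, C=3, D=0, E=2, F=1, G=3) → (A=1, B=2, C=6, D=2, E=2, F=1, G=0)
step 3: fire T3:  (A=1, B=2, C=6, D=2, E=2, F=1, G=0) → (A=1, B=2, C=6, D=2, E=4, F=1, G=0)
step 4: fire T3:  (A=1, B=2, C=6, D=2, E=4, F=1, G=0) → (A=1, B=2, C=6, D=2, E=6, F=1, G=0)
step 5: fire T3:  (A=1, B=2, C=6, D=2, E=6, F=1, G=0) → (A=1, B=2, C=6, D=2, E=8, F=1, G=0)
step 6: fire T3:  (A=1, B=2, C=6, D=2, E=8, F=1, G=0) → (A=1, B=2, C=6, D=2, E=10, F=1, G=0)
step 7: fire T3:  (A=1, B=2, C=6, D=2, E=10, F=1, G=0) → (A=1, B=2, C=6, D=2, E=12, F=1, G=0)
step 8: fire T3:  (A=1, B=2, C=6, D=2, E=12, F=1, G=0) → (A=1, B=2, C=6, D=2, E=14, F=1, G=0)

(A=1, B=2, C=6, D=2, E=14, F=1, G=0)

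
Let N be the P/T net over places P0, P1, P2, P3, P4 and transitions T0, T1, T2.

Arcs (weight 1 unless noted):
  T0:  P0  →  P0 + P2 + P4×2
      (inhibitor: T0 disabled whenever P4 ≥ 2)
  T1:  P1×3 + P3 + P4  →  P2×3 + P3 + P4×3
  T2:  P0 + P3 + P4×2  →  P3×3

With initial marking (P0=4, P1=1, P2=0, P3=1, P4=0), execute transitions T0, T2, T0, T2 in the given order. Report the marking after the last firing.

(P0=2, P1=1, P2=2, P3=5, P4=0)

step 1: fire T0:  (P0=4, P1=1, P2=0, P3=1, P4=0) → (P0=4, P1=1, P2=1, P3=1, P4=2)
step 2: fire T2:  (P0=4, P1=1, P2=1, P3=1, P4=2) → (P0=3, P1=1, P2=1, P3=3, P4=0)
step 3: fire T0:  (P0=3, P1=1, P2=1, P3=3, P4=0) → (P0=3, P1=1, P2=2, P3=3, P4=2)
step 4: fire T2:  (P0=3, P1=1, P2=2, P3=3, P4=2) → (P0=2, P1=1, P2=2, P3=5, P4=0)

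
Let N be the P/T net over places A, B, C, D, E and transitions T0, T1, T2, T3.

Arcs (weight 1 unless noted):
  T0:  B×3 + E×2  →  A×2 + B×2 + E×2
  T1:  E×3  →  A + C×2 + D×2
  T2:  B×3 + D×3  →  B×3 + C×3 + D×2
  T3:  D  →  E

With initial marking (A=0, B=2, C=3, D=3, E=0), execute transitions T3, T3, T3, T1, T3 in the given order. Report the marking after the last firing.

step 1: fire T3:  (A=0, B=2, C=3, D=3, E=0) → (A=0, B=2, C=3, D=2, E=1)
step 2: fire T3:  (A=0, B=2, C=3, D=2, E=1) → (A=0, B=2, C=3, D=1, E=2)
step 3: fire T3:  (A=0, B=2, C=3, D=1, E=2) → (A=0, B=2, C=3, D=0, E=3)
step 4: fire T1:  (A=0, B=2, C=3, D=0, E=3) → (A=1, B=2, C=5, D=2, E=0)
step 5: fire T3:  (A=1, B=2, C=5, D=2, E=0) → (A=1, B=2, C=5, D=1, E=1)

(A=1, B=2, C=5, D=1, E=1)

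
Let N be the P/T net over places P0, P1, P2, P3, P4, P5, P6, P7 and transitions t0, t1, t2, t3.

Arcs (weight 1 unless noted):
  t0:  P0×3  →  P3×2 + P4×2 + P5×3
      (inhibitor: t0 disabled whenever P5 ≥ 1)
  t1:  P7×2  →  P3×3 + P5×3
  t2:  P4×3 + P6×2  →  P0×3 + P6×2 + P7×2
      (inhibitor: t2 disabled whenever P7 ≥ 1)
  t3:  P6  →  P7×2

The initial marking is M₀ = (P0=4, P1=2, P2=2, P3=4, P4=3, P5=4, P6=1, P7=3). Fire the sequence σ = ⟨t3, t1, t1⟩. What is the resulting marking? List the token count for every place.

(P0=4, P1=2, P2=2, P3=10, P4=3, P5=10, P6=0, P7=1)

step 1: fire t3:  (P0=4, P1=2, P2=2, P3=4, P4=3, P5=4, P6=1, P7=3) → (P0=4, P1=2, P2=2, P3=4, P4=3, P5=4, P6=0, P7=5)
step 2: fire t1:  (P0=4, P1=2, P2=2, P3=4, P4=3, P5=4, P6=0, P7=5) → (P0=4, P1=2, P2=2, P3=7, P4=3, P5=7, P6=0, P7=3)
step 3: fire t1:  (P0=4, P1=2, P2=2, P3=7, P4=3, P5=7, P6=0, P7=3) → (P0=4, P1=2, P2=2, P3=10, P4=3, P5=10, P6=0, P7=1)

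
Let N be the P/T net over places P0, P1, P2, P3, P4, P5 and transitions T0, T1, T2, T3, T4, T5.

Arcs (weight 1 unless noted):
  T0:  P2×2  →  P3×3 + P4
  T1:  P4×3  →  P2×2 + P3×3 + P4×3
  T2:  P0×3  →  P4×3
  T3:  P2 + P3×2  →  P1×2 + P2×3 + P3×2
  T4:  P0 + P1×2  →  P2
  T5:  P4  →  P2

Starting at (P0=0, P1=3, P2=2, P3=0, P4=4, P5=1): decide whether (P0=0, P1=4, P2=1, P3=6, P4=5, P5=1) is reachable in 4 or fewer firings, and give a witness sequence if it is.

depth 0: 1 marking
depth 1: 4 markings reached so far
depth 2: 10 markings reached so far
depth 3: 23 markings reached so far
depth 4: 48 markings reached so far
target is not among the 48 markings reachable within 4 steps

NO — not reachable within 4 firings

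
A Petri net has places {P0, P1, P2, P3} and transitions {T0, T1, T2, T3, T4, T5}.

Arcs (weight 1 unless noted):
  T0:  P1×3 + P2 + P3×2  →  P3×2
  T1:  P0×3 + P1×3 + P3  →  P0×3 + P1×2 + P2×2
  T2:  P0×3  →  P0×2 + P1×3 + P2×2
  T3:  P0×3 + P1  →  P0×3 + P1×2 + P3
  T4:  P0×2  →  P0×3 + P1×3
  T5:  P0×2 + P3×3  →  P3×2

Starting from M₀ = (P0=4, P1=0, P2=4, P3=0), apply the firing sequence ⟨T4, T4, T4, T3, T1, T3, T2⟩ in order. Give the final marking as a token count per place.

(P0=6, P1=13, P2=8, P3=1)

step 1: fire T4:  (P0=4, P1=0, P2=4, P3=0) → (P0=5, P1=3, P2=4, P3=0)
step 2: fire T4:  (P0=5, P1=3, P2=4, P3=0) → (P0=6, P1=6, P2=4, P3=0)
step 3: fire T4:  (P0=6, P1=6, P2=4, P3=0) → (P0=7, P1=9, P2=4, P3=0)
step 4: fire T3:  (P0=7, P1=9, P2=4, P3=0) → (P0=7, P1=10, P2=4, P3=1)
step 5: fire T1:  (P0=7, P1=10, P2=4, P3=1) → (P0=7, P1=9, P2=6, P3=0)
step 6: fire T3:  (P0=7, P1=9, P2=6, P3=0) → (P0=7, P1=10, P2=6, P3=1)
step 7: fire T2:  (P0=7, P1=10, P2=6, P3=1) → (P0=6, P1=13, P2=8, P3=1)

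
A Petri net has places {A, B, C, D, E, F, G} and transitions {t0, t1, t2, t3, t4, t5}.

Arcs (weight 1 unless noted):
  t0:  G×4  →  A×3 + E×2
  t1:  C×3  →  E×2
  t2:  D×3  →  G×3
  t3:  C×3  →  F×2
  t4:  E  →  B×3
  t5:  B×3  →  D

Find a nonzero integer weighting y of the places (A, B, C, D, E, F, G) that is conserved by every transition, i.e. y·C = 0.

y = (A:2, B:1, C:2, D:3, E:3, F:3, G:3)

Incidence matrix C (rows=places, cols=transitions):
       t0   t1   t2   t3   t4   t5
    A   3    0    0    0    0    0
    B   0    0    0    0    3   -3
    C   0   -3    0   -3    0    0
    D   0    0   -3    0    0    1
    E   2    2    0    0   -1    0
    F   0    0    0    2    0    0
    G  -4    0    3    0    0    0

Candidate y = [2, 1, 2, 3, 3, 3, 3]; check y·C column-wise:
  col t0: 2·3 + 1·0 + 2·0 + 3·0 + 3·2 + 3·0 + 3·-4 = 0
  col t1: 2·0 + 1·0 + 2·-3 + 3·0 + 3·2 + 3·0 + 3·0 = 0
  col t2: 2·0 + 1·0 + 2·0 + 3·-3 + 3·0 + 3·0 + 3·3 = 0
  col t3: 2·0 + 1·0 + 2·-3 + 3·0 + 3·0 + 3·2 + 3·0 = 0
  col t4: 2·0 + 1·3 + 2·0 + 3·0 + 3·-1 + 3·0 + 3·0 = 0
  col t5: 2·0 + 1·-3 + 2·0 + 3·1 + 3·0 + 3·0 + 3·0 = 0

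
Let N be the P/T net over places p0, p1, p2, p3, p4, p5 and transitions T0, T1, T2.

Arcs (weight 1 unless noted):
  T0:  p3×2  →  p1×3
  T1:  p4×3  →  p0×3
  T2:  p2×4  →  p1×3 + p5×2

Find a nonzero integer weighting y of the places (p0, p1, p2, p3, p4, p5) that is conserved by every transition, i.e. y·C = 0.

y = (p0:0, p1:4, p2:3, p3:6, p4:0, p5:0)

Incidence matrix C (rows=places, cols=transitions):
       T0   T1   T2
   p0   0    3    0
   p1   3    0    3
   p2   0    0   -4
   p3  -2    0    0
   p4   0   -3    0
   p5   0    0    2

Candidate y = [0, 4, 3, 6, 0, 0]; check y·C column-wise:
  col T0: 4·3 + 3·0 + 6·-2 = 0
  col T1: 0·3 + 4·0 + 3·0 + 6·0 + 0·-3 = 0
  col T2: 4·3 + 3·-4 + 6·0 + 0·2 = 0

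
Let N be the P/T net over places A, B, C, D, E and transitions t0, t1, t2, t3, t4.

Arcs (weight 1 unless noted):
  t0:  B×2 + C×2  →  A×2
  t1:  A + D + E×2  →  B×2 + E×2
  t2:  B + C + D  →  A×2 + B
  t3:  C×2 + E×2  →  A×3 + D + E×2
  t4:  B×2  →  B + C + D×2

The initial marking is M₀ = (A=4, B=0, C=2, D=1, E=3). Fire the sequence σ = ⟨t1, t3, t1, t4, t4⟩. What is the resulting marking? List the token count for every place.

(A=5, B=2, C=2, D=4, E=3)

step 1: fire t1:  (A=4, B=0, C=2, D=1, E=3) → (A=3, B=2, C=2, D=0, E=3)
step 2: fire t3:  (A=3, B=2, C=2, D=0, E=3) → (A=6, B=2, C=0, D=1, E=3)
step 3: fire t1:  (A=6, B=2, C=0, D=1, E=3) → (A=5, B=4, C=0, D=0, E=3)
step 4: fire t4:  (A=5, B=4, C=0, D=0, E=3) → (A=5, B=3, C=1, D=2, E=3)
step 5: fire t4:  (A=5, B=3, C=1, D=2, E=3) → (A=5, B=2, C=2, D=4, E=3)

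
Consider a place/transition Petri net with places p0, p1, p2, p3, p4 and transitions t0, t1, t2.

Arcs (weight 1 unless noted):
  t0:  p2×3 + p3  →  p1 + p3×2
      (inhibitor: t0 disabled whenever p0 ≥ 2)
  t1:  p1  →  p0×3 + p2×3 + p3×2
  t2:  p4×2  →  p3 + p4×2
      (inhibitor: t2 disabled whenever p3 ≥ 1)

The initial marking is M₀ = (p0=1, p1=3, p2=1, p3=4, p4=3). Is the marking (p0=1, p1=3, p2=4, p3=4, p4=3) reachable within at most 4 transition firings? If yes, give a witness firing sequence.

NO — not reachable within 4 firings

depth 0: 1 marking
depth 1: 2 markings reached so far
depth 2: 3 markings reached so far
depth 3: 4 markings reached so far
depth 4: 4 markings reached so far
(frontier empty at depth 4; search complete)
target is not among the 4 markings reachable within 4 steps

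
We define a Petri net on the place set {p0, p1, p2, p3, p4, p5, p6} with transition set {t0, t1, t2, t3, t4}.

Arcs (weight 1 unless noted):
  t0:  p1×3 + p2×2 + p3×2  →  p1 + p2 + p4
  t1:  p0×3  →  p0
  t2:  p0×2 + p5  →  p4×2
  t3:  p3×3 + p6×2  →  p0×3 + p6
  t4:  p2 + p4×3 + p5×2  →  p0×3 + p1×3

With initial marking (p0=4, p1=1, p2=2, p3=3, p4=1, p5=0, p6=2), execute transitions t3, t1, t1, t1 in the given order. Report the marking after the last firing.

(p0=1, p1=1, p2=2, p3=0, p4=1, p5=0, p6=1)

step 1: fire t3:  (p0=4, p1=1, p2=2, p3=3, p4=1, p5=0, p6=2) → (p0=7, p1=1, p2=2, p3=0, p4=1, p5=0, p6=1)
step 2: fire t1:  (p0=7, p1=1, p2=2, p3=0, p4=1, p5=0, p6=1) → (p0=5, p1=1, p2=2, p3=0, p4=1, p5=0, p6=1)
step 3: fire t1:  (p0=5, p1=1, p2=2, p3=0, p4=1, p5=0, p6=1) → (p0=3, p1=1, p2=2, p3=0, p4=1, p5=0, p6=1)
step 4: fire t1:  (p0=3, p1=1, p2=2, p3=0, p4=1, p5=0, p6=1) → (p0=1, p1=1, p2=2, p3=0, p4=1, p5=0, p6=1)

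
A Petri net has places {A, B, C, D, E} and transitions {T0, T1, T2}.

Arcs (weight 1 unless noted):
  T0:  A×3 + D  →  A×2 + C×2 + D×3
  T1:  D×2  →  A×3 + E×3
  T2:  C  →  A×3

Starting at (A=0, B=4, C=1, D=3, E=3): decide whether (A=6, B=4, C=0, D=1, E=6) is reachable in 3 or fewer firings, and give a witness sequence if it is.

step 1: fire T1:  (A=0, B=4, C=1, D=3, E=3) → (A=3, B=4, C=1, D=1, E=6)
step 2: fire T2:  (A=3, B=4, C=1, D=1, E=6) → (A=6, B=4, C=0, D=1, E=6)

YES — reachable via ⟨T1, T2⟩ (2 firings)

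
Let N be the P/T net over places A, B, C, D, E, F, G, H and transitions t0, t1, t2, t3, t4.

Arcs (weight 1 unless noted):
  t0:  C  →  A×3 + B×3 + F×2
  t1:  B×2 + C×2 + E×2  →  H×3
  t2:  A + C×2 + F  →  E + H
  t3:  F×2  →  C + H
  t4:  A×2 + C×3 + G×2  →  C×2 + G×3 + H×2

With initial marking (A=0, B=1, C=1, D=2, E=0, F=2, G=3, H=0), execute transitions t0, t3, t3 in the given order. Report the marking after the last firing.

step 1: fire t0:  (A=0, B=1, C=1, D=2, E=0, F=2, G=3, H=0) → (A=3, B=4, C=0, D=2, E=0, F=4, G=3, H=0)
step 2: fire t3:  (A=3, B=4, C=0, D=2, E=0, F=4, G=3, H=0) → (A=3, B=4, C=1, D=2, E=0, F=2, G=3, H=1)
step 3: fire t3:  (A=3, B=4, C=1, D=2, E=0, F=2, G=3, H=1) → (A=3, B=4, C=2, D=2, E=0, F=0, G=3, H=2)

(A=3, B=4, C=2, D=2, E=0, F=0, G=3, H=2)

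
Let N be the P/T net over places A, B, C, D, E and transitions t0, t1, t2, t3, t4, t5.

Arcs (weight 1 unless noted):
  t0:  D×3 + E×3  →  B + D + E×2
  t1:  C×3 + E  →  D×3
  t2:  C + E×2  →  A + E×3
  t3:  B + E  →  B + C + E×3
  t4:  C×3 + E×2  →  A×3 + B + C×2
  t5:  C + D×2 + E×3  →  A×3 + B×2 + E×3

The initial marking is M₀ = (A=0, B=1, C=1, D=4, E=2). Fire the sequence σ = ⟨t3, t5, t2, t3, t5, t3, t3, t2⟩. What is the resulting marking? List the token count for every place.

(A=8, B=5, C=1, D=0, E=12)

step 1: fire t3:  (A=0, B=1, C=1, D=4, E=2) → (A=0, B=1, C=2, D=4, E=4)
step 2: fire t5:  (A=0, B=1, C=2, D=4, E=4) → (A=3, B=3, C=1, D=2, E=4)
step 3: fire t2:  (A=3, B=3, C=1, D=2, E=4) → (A=4, B=3, C=0, D=2, E=5)
step 4: fire t3:  (A=4, B=3, C=0, D=2, E=5) → (A=4, B=3, C=1, D=2, E=7)
step 5: fire t5:  (A=4, B=3, C=1, D=2, E=7) → (A=7, B=5, C=0, D=0, E=7)
step 6: fire t3:  (A=7, B=5, C=0, D=0, E=7) → (A=7, B=5, C=1, D=0, E=9)
step 7: fire t3:  (A=7, B=5, C=1, D=0, E=9) → (A=7, B=5, C=2, D=0, E=11)
step 8: fire t2:  (A=7, B=5, C=2, D=0, E=11) → (A=8, B=5, C=1, D=0, E=12)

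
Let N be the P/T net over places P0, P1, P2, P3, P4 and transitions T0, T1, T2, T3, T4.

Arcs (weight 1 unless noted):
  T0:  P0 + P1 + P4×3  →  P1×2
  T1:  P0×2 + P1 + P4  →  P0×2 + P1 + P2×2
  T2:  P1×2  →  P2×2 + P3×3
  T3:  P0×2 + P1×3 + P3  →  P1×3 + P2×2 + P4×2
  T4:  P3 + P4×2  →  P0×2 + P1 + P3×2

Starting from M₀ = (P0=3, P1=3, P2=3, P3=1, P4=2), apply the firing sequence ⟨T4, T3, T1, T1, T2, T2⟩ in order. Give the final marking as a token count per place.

(P0=3, P1=0, P2=13, P3=7, P4=0)

step 1: fire T4:  (P0=3, P1=3, P2=3, P3=1, P4=2) → (P0=5, P1=4, P2=3, P3=2, P4=0)
step 2: fire T3:  (P0=5, P1=4, P2=3, P3=2, P4=0) → (P0=3, P1=4, P2=5, P3=1, P4=2)
step 3: fire T1:  (P0=3, P1=4, P2=5, P3=1, P4=2) → (P0=3, P1=4, P2=7, P3=1, P4=1)
step 4: fire T1:  (P0=3, P1=4, P2=7, P3=1, P4=1) → (P0=3, P1=4, P2=9, P3=1, P4=0)
step 5: fire T2:  (P0=3, P1=4, P2=9, P3=1, P4=0) → (P0=3, P1=2, P2=11, P3=4, P4=0)
step 6: fire T2:  (P0=3, P1=2, P2=11, P3=4, P4=0) → (P0=3, P1=0, P2=13, P3=7, P4=0)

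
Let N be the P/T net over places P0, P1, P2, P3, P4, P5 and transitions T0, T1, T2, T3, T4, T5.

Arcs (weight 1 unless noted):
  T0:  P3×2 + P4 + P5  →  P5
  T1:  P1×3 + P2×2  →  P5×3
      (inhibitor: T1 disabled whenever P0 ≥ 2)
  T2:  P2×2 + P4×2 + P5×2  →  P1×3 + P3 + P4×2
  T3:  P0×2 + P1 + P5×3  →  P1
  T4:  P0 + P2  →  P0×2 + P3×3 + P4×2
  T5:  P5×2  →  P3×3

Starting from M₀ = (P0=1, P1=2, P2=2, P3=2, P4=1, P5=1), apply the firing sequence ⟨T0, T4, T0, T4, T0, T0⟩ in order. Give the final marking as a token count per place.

(P0=3, P1=2, P2=0, P3=0, P4=1, P5=1)

step 1: fire T0:  (P0=1, P1=2, P2=2, P3=2, P4=1, P5=1) → (P0=1, P1=2, P2=2, P3=0, P4=0, P5=1)
step 2: fire T4:  (P0=1, P1=2, P2=2, P3=0, P4=0, P5=1) → (P0=2, P1=2, P2=1, P3=3, P4=2, P5=1)
step 3: fire T0:  (P0=2, P1=2, P2=1, P3=3, P4=2, P5=1) → (P0=2, P1=2, P2=1, P3=1, P4=1, P5=1)
step 4: fire T4:  (P0=2, P1=2, P2=1, P3=1, P4=1, P5=1) → (P0=3, P1=2, P2=0, P3=4, P4=3, P5=1)
step 5: fire T0:  (P0=3, P1=2, P2=0, P3=4, P4=3, P5=1) → (P0=3, P1=2, P2=0, P3=2, P4=2, P5=1)
step 6: fire T0:  (P0=3, P1=2, P2=0, P3=2, P4=2, P5=1) → (P0=3, P1=2, P2=0, P3=0, P4=1, P5=1)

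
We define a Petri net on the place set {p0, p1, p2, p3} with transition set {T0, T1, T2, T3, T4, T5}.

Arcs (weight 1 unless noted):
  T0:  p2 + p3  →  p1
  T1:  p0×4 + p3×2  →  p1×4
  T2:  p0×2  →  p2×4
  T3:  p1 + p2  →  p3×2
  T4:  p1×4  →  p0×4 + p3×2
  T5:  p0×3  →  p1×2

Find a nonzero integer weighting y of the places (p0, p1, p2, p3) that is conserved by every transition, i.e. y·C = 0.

y = (p0:2, p1:3, p2:1, p3:2)

Incidence matrix C (rows=places, cols=transitions):
       T0   T1   T2   T3   T4   T5
   p0   0   -4   -2    0    4   -3
   p1   1    4    0   -1   -4    2
   p2  -1    0    4   -1    0    0
   p3  -1   -2    0    2    2    0

Candidate y = [2, 3, 1, 2]; check y·C column-wise:
  col T0: 2·0 + 3·1 + 1·-1 + 2·-1 = 0
  col T1: 2·-4 + 3·4 + 1·0 + 2·-2 = 0
  col T2: 2·-2 + 3·0 + 1·4 + 2·0 = 0
  col T3: 2·0 + 3·-1 + 1·-1 + 2·2 = 0
  col T4: 2·4 + 3·-4 + 1·0 + 2·2 = 0
  col T5: 2·-3 + 3·2 + 1·0 + 2·0 = 0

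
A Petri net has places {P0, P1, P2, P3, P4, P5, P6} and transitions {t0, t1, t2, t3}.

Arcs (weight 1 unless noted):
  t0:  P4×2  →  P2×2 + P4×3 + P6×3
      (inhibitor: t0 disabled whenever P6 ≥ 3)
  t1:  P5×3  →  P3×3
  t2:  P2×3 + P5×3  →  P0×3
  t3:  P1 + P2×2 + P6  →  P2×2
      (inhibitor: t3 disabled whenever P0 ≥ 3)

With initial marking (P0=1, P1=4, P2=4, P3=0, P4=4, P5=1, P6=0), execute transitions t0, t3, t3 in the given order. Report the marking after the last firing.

step 1: fire t0:  (P0=1, P1=4, P2=4, P3=0, P4=4, P5=1, P6=0) → (P0=1, P1=4, P2=6, P3=0, P4=5, P5=1, P6=3)
step 2: fire t3:  (P0=1, P1=4, P2=6, P3=0, P4=5, P5=1, P6=3) → (P0=1, P1=3, P2=6, P3=0, P4=5, P5=1, P6=2)
step 3: fire t3:  (P0=1, P1=3, P2=6, P3=0, P4=5, P5=1, P6=2) → (P0=1, P1=2, P2=6, P3=0, P4=5, P5=1, P6=1)

(P0=1, P1=2, P2=6, P3=0, P4=5, P5=1, P6=1)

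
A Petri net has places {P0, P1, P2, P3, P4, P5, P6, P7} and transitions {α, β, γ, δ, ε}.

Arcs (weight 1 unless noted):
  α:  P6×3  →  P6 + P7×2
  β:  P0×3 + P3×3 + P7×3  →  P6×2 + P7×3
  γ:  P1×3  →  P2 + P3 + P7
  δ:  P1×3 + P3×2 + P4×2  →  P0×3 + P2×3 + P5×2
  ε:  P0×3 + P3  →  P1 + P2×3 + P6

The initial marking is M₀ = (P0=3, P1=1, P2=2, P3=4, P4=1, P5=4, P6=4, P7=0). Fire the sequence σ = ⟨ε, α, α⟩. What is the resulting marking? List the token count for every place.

step 1: fire ε:  (P0=3, P1=1, P2=2, P3=4, P4=1, P5=4, P6=4, P7=0) → (P0=0, P1=2, P2=5, P3=3, P4=1, P5=4, P6=5, P7=0)
step 2: fire α:  (P0=0, P1=2, P2=5, P3=3, P4=1, P5=4, P6=5, P7=0) → (P0=0, P1=2, P2=5, P3=3, P4=1, P5=4, P6=3, P7=2)
step 3: fire α:  (P0=0, P1=2, P2=5, P3=3, P4=1, P5=4, P6=3, P7=2) → (P0=0, P1=2, P2=5, P3=3, P4=1, P5=4, P6=1, P7=4)

(P0=0, P1=2, P2=5, P3=3, P4=1, P5=4, P6=1, P7=4)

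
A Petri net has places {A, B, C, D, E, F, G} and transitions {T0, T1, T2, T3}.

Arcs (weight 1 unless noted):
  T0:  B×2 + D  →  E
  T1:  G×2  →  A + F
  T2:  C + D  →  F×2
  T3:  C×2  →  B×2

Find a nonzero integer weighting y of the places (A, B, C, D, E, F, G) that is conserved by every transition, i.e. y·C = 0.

y = (A:0, B:1, C:1, D:-1, E:1, F:0, G:0)

Incidence matrix C (rows=places, cols=transitions):
       T0   T1   T2   T3
    A   0    1    0    0
    B  -2    0    0    2
    C   0    0   -1   -2
    D  -1    0   -1    0
    E   1    0    0    0
    F   0    1    2    0
    G   0   -2    0    0

Candidate y = [0, 1, 1, -1, 1, 0, 0]; check y·C column-wise:
  col T0: 1·-2 + 1·0 + -1·-1 + 1·1 = 0
  col T1: 0·1 + 1·0 + 1·0 + -1·0 + 1·0 + 0·1 + 0·-2 = 0
  col T2: 1·0 + 1·-1 + -1·-1 + 1·0 + 0·2 = 0
  col T3: 1·2 + 1·-2 + -1·0 + 1·0 = 0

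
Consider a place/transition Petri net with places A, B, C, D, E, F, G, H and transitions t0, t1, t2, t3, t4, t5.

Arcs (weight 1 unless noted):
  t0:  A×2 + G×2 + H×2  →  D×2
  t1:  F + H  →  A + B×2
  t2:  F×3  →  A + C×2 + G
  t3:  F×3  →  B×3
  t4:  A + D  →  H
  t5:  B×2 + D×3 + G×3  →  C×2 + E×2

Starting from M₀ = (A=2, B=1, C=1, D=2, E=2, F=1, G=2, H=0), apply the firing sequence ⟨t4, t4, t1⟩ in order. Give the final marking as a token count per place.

step 1: fire t4:  (A=2, B=1, C=1, D=2, E=2, F=1, G=2, H=0) → (A=1, B=1, C=1, D=1, E=2, F=1, G=2, H=1)
step 2: fire t4:  (A=1, B=1, C=1, D=1, E=2, F=1, G=2, H=1) → (A=0, B=1, C=1, D=0, E=2, F=1, G=2, H=2)
step 3: fire t1:  (A=0, B=1, C=1, D=0, E=2, F=1, G=2, H=2) → (A=1, B=3, C=1, D=0, E=2, F=0, G=2, H=1)

(A=1, B=3, C=1, D=0, E=2, F=0, G=2, H=1)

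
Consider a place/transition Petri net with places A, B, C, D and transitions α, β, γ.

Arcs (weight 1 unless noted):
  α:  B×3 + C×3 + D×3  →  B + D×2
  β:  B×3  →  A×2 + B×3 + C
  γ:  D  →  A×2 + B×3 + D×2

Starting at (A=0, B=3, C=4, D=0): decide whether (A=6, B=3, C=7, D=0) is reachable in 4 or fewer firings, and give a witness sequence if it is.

step 1: fire β:  (A=0, B=3, C=4, D=0) → (A=2, B=3, C=5, D=0)
step 2: fire β:  (A=2, B=3, C=5, D=0) → (A=4, B=3, C=6, D=0)
step 3: fire β:  (A=4, B=3, C=6, D=0) → (A=6, B=3, C=7, D=0)

YES — reachable via ⟨β, β, β⟩ (3 firings)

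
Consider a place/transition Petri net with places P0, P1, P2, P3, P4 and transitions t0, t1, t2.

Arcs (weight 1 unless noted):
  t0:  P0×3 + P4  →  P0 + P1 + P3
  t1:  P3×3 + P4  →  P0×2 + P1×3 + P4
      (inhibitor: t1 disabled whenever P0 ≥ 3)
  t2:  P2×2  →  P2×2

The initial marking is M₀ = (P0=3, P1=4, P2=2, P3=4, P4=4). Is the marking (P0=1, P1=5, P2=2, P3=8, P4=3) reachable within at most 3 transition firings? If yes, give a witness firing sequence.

depth 0: 1 marking
depth 1: 2 markings reached so far
depth 2: 3 markings reached so far
depth 3: 4 markings reached so far
target is not among the 4 markings reachable within 3 steps

NO — not reachable within 3 firings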